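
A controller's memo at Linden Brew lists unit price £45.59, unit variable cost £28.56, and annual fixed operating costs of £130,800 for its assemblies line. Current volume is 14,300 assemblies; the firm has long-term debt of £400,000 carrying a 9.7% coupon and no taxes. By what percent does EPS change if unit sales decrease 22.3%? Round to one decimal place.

At 14,300 units, contribution = 14,300 × £17.03 = £243,529.00.
Operating income = contribution − fixed costs = £243,529.00 − £130,800 = £112,729.00.
After interest of £38,800.00, pre-tax earnings = £73,929.00.
Degree of combined leverage = contribution ÷ (EBIT − I) = £243,529.00 ÷ £73,929.00 = 3.2941.
%ΔEPS = DCL × %ΔSales = 3.2941 × -22.3% = -73.5%.

-73.5%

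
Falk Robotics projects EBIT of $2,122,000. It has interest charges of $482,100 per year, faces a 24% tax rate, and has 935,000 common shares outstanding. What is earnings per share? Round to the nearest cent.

Pre-tax income = $2,122,000 − $482,100.00 = $1,639,900.00.
After tax at 24%: net income = $1,639,900.00 × 0.76 = $1,246,324.00.
EPS = $1,246,324.00 ÷ 935,000 = $1.33.

$1.33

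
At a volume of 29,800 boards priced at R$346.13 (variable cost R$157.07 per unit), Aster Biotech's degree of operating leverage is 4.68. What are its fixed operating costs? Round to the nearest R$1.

At 29,800 units, contribution = 29,800 × R$189.06 = R$5,633,988.00.
Since DOL = CM ÷ EBIT, EBIT = R$5,633,988.00 ÷ 4.68 = R$1,203,843.59.
Fixed costs = CM − EBIT = R$5,633,988.00 − R$1,203,843.59 = R$4,430,144.

R$4,430,144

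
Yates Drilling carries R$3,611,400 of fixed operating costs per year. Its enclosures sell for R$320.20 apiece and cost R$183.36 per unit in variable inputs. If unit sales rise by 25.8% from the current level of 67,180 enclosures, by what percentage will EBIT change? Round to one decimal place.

Total contribution margin = 67,180 × R$136.84 = R$9,192,911.20.
Subtracting fixed costs: EBIT = R$9,192,911.20 − R$3,611,400 = R$5,581,511.20.
So DOL = total CM / EBIT = R$9,192,911.20 / R$5,581,511.20 = 1.6470.
So EBIT moves 1.6470 × (+25.8%) = +42.5%.

+42.5%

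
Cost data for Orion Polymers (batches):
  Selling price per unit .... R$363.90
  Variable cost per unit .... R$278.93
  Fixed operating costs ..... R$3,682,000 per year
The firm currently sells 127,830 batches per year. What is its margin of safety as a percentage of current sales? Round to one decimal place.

66.1%

Unit CM = price − variable cost = R$363.90 − R$278.93 = R$84.97. Break-even units = R$3,682,000 ÷ R$84.97 = 43,332.94; break-even revenue = 43,332.94 × R$363.90 = R$15,768,857.24.
Actual sales revenue = 127,830 × R$363.90 = R$46,517,337.00.
Margin of safety = (R$46,517,337.00 − R$15,768,857.24) ÷ R$46,517,337.00 = 66.1%.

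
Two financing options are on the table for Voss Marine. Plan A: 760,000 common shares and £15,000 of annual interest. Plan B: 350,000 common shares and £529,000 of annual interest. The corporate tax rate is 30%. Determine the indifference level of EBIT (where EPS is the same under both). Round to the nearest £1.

Set EPS_A = EPS_B: (EBIT − £15,000)(1 − 0.30) ÷ 760,000 = (EBIT − £529,000)(1 − 0.30) ÷ 350,000.
The (1 − t) factor cancels: (EBIT − 15,000) × 350,000 = (EBIT − 529,000) × 760,000.
Solving, EBIT = (529,000·760,000 − 15,000·350,000) / (760,000 − 350,000) = 396,790,000,000 / 410,000 = 967,780.49.

£967,780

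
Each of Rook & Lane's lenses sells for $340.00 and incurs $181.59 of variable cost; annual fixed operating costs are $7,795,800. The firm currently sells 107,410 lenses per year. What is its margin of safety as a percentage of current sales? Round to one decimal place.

54.2%

Each unit contributes $340.00 − $181.59 = $158.41. Break-even units = $7,795,800 ÷ $158.41 = 49,212.80; break-even revenue = 49,212.80 × $340.00 = $16,732,352.76.
Actual sales revenue = 107,410 × $340.00 = $36,519,400.00.
Margin of safety = ($36,519,400.00 − $16,732,352.76) ÷ $36,519,400.00 = 54.2%.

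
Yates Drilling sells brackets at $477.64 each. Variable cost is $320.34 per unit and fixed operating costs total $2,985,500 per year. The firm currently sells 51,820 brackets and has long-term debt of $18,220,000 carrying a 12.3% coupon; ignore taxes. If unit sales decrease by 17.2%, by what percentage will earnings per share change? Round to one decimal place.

-47.9%

Total contribution margin = 51,820 × $157.30 = $8,151,286.00.
Operating income = contribution − fixed costs = $8,151,286.00 − $2,985,500 = $5,165,786.00.
After interest of $2,241,060.00, pre-tax earnings = $2,924,726.00.
DCL = total CM / (EBIT − I) = $8,151,286.00 / $2,924,726.00 = 2.7870.
%ΔEPS = DCL × %ΔSales = 2.7870 × -17.2% = -47.9%.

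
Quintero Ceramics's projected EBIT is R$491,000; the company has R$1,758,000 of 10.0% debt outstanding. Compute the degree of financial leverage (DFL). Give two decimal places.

Interest = R$175,800.00.
DFL = EBIT ÷ (EBIT − I) = R$491,000 ÷ (R$491,000 − R$175,800.00) = R$491,000 ÷ R$315,200.00 = 1.5577.

1.56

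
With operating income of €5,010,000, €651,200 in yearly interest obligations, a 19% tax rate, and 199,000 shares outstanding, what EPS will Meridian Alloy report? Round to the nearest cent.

Interest = €651,200.00, so EBT = €5,010,000 − €651,200.00 = €4,358,800.00.
After tax at 19%: net income = €4,358,800.00 × 0.81 = €3,530,628.00.
EPS = €3,530,628.00 ÷ 199,000 = €17.74.

€17.74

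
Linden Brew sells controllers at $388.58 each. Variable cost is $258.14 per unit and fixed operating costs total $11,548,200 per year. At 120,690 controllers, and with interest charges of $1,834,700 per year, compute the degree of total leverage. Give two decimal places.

6.67

At 120,690 units, contribution = 120,690 × $130.44 = $15,742,803.60.
Subtracting fixed costs: EBIT = $15,742,803.60 − $11,548,200 = $4,194,603.60. Interest = $1,834,700.00, so EBIT − I = $2,359,903.60.
Degree of total leverage = total CM / (EBIT − interest) = $15,742,803.60 / $2,359,903.60 = 6.6710.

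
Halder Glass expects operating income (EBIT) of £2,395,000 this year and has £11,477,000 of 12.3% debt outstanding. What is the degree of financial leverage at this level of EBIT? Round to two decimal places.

Annual interest charges come to £1,411,671.00.
Degree of financial leverage = EBIT / (EBIT − interest) = £2,395,000 / £983,329.00 = 2.4356.

2.44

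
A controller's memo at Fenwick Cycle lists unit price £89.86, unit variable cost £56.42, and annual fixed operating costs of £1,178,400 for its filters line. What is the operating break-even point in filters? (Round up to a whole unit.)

35,240 filters

Unit CM = price − variable cost = £89.86 − £56.42 = £33.44.
Break-even volume = fixed costs ÷ CM per unit = £1,178,400 ÷ £33.44 = 35,239.23, so 35,240 filters.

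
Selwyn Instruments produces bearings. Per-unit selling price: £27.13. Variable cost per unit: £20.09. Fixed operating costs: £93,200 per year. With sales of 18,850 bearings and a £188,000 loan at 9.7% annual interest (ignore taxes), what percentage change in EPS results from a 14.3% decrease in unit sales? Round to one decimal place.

Contribution at this volume is 18,850 × £7.04 = £132,704.00.
EBIT = £132,704.00 − £93,200 = £39,504.00.
Interest = £18,236.00, so EBIT − I = £21,268.00.
DCL = total CM / (EBIT − I) = £132,704.00 / £21,268.00 = 6.2396.
EPS therefore changes by 6.2396 × (-14.3%) = -89.2%.

-89.2%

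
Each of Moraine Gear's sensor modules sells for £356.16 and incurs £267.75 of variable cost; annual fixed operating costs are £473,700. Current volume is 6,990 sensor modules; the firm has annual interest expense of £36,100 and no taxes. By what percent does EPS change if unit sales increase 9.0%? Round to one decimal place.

Contribution at this volume is 6,990 × £88.41 = £617,985.90.
Operating income = contribution − fixed costs = £617,985.90 − £473,700 = £144,285.90.
Interest = £36,100.00, so EBIT − I = £108,185.90.
DCL = total CM / (EBIT − I) = £617,985.90 / £108,185.90 = 5.7123.
%ΔEPS = DCL × %ΔSales = 5.7123 × +9.0% = +51.4%.

+51.4%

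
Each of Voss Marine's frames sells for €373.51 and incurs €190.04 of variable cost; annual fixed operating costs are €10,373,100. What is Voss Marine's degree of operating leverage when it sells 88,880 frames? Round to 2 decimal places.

Contribution at this volume is 88,880 × €183.47 = €16,306,813.60.
Subtracting fixed costs: EBIT = €16,306,813.60 − €10,373,100 = €5,933,713.60.
DOL = contribution ÷ EBIT = €16,306,813.60 ÷ €5,933,713.60 = 2.7482.

2.75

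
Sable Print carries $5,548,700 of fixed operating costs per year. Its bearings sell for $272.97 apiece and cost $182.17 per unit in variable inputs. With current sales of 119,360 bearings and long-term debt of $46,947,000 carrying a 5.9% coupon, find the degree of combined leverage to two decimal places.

At 119,360 units, contribution = 119,360 × $90.80 = $10,837,888.00.
EBIT = $10,837,888.00 − $5,548,700 = $5,289,188.00. Interest = $2,769,873.00, so EBIT − I = $2,519,315.00.
Degree of total leverage = total CM / (EBIT − interest) = $10,837,888.00 / $2,519,315.00 = 4.3019.

4.30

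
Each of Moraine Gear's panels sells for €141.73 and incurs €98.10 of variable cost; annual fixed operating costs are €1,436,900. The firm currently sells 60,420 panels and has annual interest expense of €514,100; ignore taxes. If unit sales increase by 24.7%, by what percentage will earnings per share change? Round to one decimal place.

Contribution at this volume is 60,420 × €43.63 = €2,636,124.60.
EBIT = €2,636,124.60 − €1,436,900 = €1,199,224.60.
After interest of €514,100.00, pre-tax earnings = €685,124.60.
Degree of combined leverage = contribution ÷ (EBIT − I) = €2,636,124.60 ÷ €685,124.60 = 3.8477.
%ΔEPS = DCL × %ΔSales = 3.8477 × +24.7% = +95.0%.

+95.0%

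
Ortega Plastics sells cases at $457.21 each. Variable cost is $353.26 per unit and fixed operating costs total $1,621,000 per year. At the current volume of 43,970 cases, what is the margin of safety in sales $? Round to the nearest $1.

Contribution margin per unit = $457.21 − $353.26 = $103.95. Break-even units = $1,621,000 ÷ $103.95 = 15,594.04; break-even revenue = 15,594.04 × $457.21 = $7,129,749.01.
Actual sales revenue = 43,970 × $457.21 = $20,103,523.70.
Margin of safety = $20,103,523.70 − $7,129,749.01 = $12,973,775.

$12,973,775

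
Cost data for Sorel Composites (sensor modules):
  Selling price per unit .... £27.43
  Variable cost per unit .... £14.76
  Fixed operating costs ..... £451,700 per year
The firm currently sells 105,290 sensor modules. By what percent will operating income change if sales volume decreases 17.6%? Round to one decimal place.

-26.6%

Contribution at this volume is 105,290 × £12.67 = £1,334,024.30.
Subtracting fixed costs: EBIT = £1,334,024.30 − £451,700 = £882,324.30.
So DOL = total CM / EBIT = £1,334,024.30 / £882,324.30 = 1.5119.
Operating income changes by 1.5119 × -17.6% = -26.6%.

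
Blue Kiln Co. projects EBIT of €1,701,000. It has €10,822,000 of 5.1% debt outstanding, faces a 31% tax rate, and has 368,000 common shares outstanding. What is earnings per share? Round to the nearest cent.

Interest = €551,922.00, so EBT = €1,701,000 − €551,922.00 = €1,149,078.00.
After tax at 31%: net income = €1,149,078.00 × 0.69 = €792,863.82.
EPS = €792,863.82 ÷ 368,000 = €2.15.

€2.15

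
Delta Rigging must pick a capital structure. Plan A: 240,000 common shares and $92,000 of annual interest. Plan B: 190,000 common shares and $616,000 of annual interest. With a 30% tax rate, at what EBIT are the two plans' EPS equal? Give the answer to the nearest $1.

$2,607,200

At indifference, (EBIT − 92,000)(1 − t)/240,000 = (EBIT − 616,000)(1 − t)/190,000.
The (1 − t) factor cancels: (EBIT − 92,000) × 190,000 = (EBIT − 616,000) × 240,000.
EBIT × (240,000 − 190,000) = 616,000 × 240,000 − 92,000 × 190,000 = 130,360,000,000, so EBIT = 130,360,000,000 ÷ 50,000 = 2,607,200.00.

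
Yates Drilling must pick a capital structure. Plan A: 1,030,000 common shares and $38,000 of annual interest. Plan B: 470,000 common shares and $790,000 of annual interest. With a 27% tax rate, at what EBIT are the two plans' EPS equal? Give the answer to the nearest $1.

Set EPS_A = EPS_B: (EBIT − $38,000)(1 − 0.27) ÷ 1,030,000 = (EBIT − $790,000)(1 − 0.27) ÷ 470,000.
Cancelling (1 − t) and cross-multiplying: 470,000·(EBIT − 38,000) = 1,030,000·(EBIT − 790,000).
EBIT × (1,030,000 − 470,000) = 790,000 × 1,030,000 − 38,000 × 470,000 = 795,840,000,000, so EBIT = 795,840,000,000 ÷ 560,000 = 1,421,142.86.

$1,421,143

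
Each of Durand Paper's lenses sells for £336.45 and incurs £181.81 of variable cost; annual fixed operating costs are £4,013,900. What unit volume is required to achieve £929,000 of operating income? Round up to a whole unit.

Unit CM = price − variable cost = £336.45 − £181.81 = £154.64.
Need Q such that Q × £154.64 − £4,013,900 = £929,000, i.e. Q = £4,942,900 / £154.64 = 31,963.92 → 31,964.

31,964 lenses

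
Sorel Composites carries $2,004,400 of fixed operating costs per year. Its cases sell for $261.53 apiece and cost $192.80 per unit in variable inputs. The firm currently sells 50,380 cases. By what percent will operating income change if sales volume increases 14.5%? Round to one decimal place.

Contribution at this volume is 50,380 × $68.73 = $3,462,617.40.
Subtracting fixed costs: EBIT = $3,462,617.40 − $2,004,400 = $1,458,217.40.
DOL = contribution ÷ EBIT = $3,462,617.40 ÷ $1,458,217.40 = 2.3746.
Operating income changes by 2.3746 × +14.5% = +34.4%.

+34.4%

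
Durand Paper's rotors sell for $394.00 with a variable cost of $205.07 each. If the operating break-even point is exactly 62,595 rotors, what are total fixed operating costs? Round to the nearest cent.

$11,826,073.35

Unit CM = price − variable cost = $394.00 − $205.07 = $188.93.
Fixed costs = break-even units × CM = 62,595 × $188.93 = $11,826,073.35.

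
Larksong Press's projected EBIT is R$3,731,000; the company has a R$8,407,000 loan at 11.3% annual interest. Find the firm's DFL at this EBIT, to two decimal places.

Annual interest charges come to R$949,991.00.
DFL = EBIT ÷ (EBIT − I) = R$3,731,000 ÷ (R$3,731,000 − R$949,991.00) = R$3,731,000 ÷ R$2,781,009.00 = 1.3416.

1.34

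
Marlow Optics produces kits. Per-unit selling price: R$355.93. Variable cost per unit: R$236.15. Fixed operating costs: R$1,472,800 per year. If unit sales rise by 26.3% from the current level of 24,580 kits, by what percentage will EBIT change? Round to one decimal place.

+52.6%

Contribution at this volume is 24,580 × R$119.78 = R$2,944,192.40.
Subtracting fixed costs: EBIT = R$2,944,192.40 − R$1,472,800 = R$1,471,392.40.
Degree of operating leverage = R$2,944,192.40 / R$1,471,392.40 = 2.0010.
Operating income changes by 2.0010 × +26.3% = +52.6%.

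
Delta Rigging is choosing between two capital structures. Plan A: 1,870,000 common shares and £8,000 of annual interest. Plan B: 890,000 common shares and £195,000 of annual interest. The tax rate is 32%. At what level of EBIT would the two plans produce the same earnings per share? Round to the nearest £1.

£364,827

Set EPS_A = EPS_B: (EBIT − £8,000)(1 − 0.32) ÷ 1,870,000 = (EBIT − £195,000)(1 − 0.32) ÷ 890,000.
The (1 − t) factor cancels: (EBIT − 8,000) × 890,000 = (EBIT − 195,000) × 1,870,000.
Solving, EBIT = (195,000·1,870,000 − 8,000·890,000) / (1,870,000 − 890,000) = 357,530,000,000 / 980,000 = 364,826.53.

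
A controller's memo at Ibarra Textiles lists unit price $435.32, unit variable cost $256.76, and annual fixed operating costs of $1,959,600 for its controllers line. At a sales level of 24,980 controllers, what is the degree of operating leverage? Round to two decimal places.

1.78

Total contribution margin = 24,980 × $178.56 = $4,460,428.80.
Operating income = contribution − fixed costs = $4,460,428.80 − $1,959,600 = $2,500,828.80.
Degree of operating leverage = $4,460,428.80 / $2,500,828.80 = 1.7836.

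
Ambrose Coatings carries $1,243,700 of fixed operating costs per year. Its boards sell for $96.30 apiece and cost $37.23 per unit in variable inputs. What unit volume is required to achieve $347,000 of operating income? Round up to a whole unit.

Contribution margin per unit = $96.30 − $37.23 = $59.07.
Required volume = (fixed costs + target profit) ÷ CM = ($1,243,700 + $347,000) ÷ $59.07 = 26,929.07, so 26,930 boards.

26,930 boards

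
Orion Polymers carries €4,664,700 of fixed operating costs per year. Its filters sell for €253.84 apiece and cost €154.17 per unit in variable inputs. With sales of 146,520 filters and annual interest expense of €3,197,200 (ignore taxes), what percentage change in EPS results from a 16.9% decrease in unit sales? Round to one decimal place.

-36.6%

Contribution at this volume is 146,520 × €99.67 = €14,603,648.40.
EBIT = €14,603,648.40 − €4,664,700 = €9,938,948.40.
Interest = €3,197,200.00, so EBIT − I = €6,741,748.40.
DCL = total CM / (EBIT − I) = €14,603,648.40 / €6,741,748.40 = 2.1662.
%ΔEPS = DCL × %ΔSales = 2.1662 × -16.9% = -36.6%.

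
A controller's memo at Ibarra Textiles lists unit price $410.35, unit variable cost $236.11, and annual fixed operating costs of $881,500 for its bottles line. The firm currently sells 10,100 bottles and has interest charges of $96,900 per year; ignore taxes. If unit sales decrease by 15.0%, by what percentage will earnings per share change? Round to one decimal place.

-33.8%

Total contribution margin = 10,100 × $174.24 = $1,759,824.00.
Operating income = contribution − fixed costs = $1,759,824.00 − $881,500 = $878,324.00.
Interest = $96,900.00, so EBIT − I = $781,424.00.
Degree of combined leverage = contribution ÷ (EBIT − I) = $1,759,824.00 ÷ $781,424.00 = 2.2521.
EPS therefore changes by 2.2521 × (-15.0%) = -33.8%.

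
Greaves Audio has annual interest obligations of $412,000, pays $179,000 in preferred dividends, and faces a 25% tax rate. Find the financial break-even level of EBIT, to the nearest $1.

$650,667

Preferred dividends are paid after tax, so their pre-tax equivalent is $179,000 ÷ (1 − 0.25) = $238,666.67.
EPS = 0 when EBIT covers interest plus the pre-tax preferred burden: $412,000 + $238,666.67 = $650,666.67.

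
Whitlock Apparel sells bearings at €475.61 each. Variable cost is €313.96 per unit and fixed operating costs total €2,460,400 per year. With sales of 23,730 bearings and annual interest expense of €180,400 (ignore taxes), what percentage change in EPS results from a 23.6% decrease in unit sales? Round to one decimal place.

-75.7%

Total contribution margin = 23,730 × €161.65 = €3,835,954.50.
EBIT = €3,835,954.50 − €2,460,400 = €1,375,554.50.
After interest of €180,400.00, pre-tax earnings = €1,195,154.50.
Degree of combined leverage = contribution ÷ (EBIT − I) = €3,835,954.50 ÷ €1,195,154.50 = 3.2096.
%ΔEPS = DCL × %ΔSales = 3.2096 × -23.6% = -75.7%.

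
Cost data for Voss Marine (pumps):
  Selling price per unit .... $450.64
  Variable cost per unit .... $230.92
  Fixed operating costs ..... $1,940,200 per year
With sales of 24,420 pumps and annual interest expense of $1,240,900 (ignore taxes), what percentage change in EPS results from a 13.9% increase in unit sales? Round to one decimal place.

+34.1%

Total contribution margin = 24,420 × $219.72 = $5,365,562.40.
Operating income = contribution − fixed costs = $5,365,562.40 − $1,940,200 = $3,425,362.40.
Interest = $1,240,900.00, so EBIT − I = $2,184,462.40.
Degree of combined leverage = contribution ÷ (EBIT − I) = $5,365,562.40 ÷ $2,184,462.40 = 2.4562.
EPS therefore changes by 2.4562 × (+13.9%) = +34.1%.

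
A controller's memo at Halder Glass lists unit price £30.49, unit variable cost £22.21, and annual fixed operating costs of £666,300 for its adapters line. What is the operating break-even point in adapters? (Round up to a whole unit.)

Unit CM = price − variable cost = £30.49 − £22.21 = £8.28.
Units to break even: £666,300 ÷ £8.28 = 80,471.01, rounded up to 80,472.

80,472 adapters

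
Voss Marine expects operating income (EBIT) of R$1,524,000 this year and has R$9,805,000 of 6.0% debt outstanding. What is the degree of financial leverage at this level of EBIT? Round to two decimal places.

Interest = R$588,300.00.
Degree of financial leverage = EBIT / (EBIT − interest) = R$1,524,000 / R$935,700.00 = 1.6287.

1.63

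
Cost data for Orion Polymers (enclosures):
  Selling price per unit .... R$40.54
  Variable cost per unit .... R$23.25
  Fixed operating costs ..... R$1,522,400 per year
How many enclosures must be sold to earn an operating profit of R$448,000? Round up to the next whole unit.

113,962 enclosures

Each unit contributes R$40.54 − R$23.25 = R$17.29.
Units = (FC + target) / CM = (R$1,522,400 + R$448,000) / R$17.29 = 113,961.83, so 113,962 enclosures.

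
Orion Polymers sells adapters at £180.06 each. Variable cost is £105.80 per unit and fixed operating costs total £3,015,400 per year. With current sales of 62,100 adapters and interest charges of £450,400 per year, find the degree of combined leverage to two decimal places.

At 62,100 units, contribution = 62,100 × £74.26 = £4,611,546.00.
Subtracting fixed costs: EBIT = £4,611,546.00 − £3,015,400 = £1,596,146.00. Interest = £450,400.00, so EBIT − I = £1,145,746.00.
Degree of total leverage = total CM / (EBIT − interest) = £4,611,546.00 / £1,145,746.00 = 4.0249.

4.02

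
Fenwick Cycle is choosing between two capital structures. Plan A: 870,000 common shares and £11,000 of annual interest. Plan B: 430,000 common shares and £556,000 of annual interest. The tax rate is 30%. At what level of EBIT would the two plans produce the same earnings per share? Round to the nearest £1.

£1,088,614

At indifference, (EBIT − 11,000)(1 − t)/870,000 = (EBIT − 556,000)(1 − t)/430,000.
The (1 − t) factor cancels: (EBIT − 11,000) × 430,000 = (EBIT − 556,000) × 870,000.
Solving, EBIT = (556,000·870,000 − 11,000·430,000) / (870,000 − 430,000) = 478,990,000,000 / 440,000 = 1,088,613.64.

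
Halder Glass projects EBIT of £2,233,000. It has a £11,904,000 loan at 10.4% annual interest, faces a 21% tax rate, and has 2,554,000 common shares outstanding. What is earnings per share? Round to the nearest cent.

Interest = £1,238,016.00, so EBT = £2,233,000 − £1,238,016.00 = £994,984.00.
After tax at 21%: net income = £994,984.00 × 0.79 = £786,037.36.
EPS = £786,037.36 ÷ 2,554,000 = £0.31.

£0.31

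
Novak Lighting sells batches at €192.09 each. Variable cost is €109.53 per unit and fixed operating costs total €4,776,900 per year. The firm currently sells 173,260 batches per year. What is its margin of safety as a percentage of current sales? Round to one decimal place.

Contribution margin per unit = €192.09 − €109.53 = €82.56. Break-even units = €4,776,900 ÷ €82.56 = 57,859.74; break-even revenue = 57,859.74 × €192.09 = €11,114,277.14.
Actual sales revenue = 173,260 × €192.09 = €33,281,513.40.
Margin of safety = (€33,281,513.40 − €11,114,277.14) ÷ €33,281,513.40 = 66.6%.

66.6%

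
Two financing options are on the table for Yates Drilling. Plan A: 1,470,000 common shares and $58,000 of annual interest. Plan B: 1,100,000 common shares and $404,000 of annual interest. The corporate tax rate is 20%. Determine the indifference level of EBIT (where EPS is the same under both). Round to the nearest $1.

$1,432,649

Set EPS_A = EPS_B: (EBIT − $58,000)(1 − 0.20) ÷ 1,470,000 = (EBIT − $404,000)(1 − 0.20) ÷ 1,100,000.
Cancelling (1 − t) and cross-multiplying: 1,100,000·(EBIT − 58,000) = 1,470,000·(EBIT − 404,000).
Solving, EBIT = (404,000·1,470,000 − 58,000·1,100,000) / (1,470,000 − 1,100,000) = 530,080,000,000 / 370,000 = 1,432,648.65.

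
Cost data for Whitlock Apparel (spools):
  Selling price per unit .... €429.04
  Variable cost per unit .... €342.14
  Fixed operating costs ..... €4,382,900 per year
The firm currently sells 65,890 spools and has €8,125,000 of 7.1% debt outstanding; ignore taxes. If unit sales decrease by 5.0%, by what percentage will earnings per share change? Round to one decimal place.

-37.4%

At 65,890 units, contribution = 65,890 × €86.90 = €5,725,841.00.
Subtracting fixed costs: EBIT = €5,725,841.00 − €4,382,900 = €1,342,941.00.
Interest = €576,875.00, so EBIT − I = €766,066.00.
DCL = total CM / (EBIT − I) = €5,725,841.00 / €766,066.00 = 7.4743.
EPS therefore changes by 7.4743 × (-5.0%) = -37.4%.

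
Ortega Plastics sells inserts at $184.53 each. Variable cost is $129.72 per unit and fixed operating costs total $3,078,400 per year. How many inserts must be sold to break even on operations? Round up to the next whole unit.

Unit CM = price − variable cost = $184.53 − $129.72 = $54.81.
Break-even Q = $3,078,400 / $54.81 = 56,164.93 → 56,165 inserts.

56,165 inserts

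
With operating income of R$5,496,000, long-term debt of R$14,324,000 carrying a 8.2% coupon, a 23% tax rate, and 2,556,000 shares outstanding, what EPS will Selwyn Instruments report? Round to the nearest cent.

Pre-tax income = R$5,496,000 − R$1,174,568.00 = R$4,321,432.00.
Net income = R$4,321,432.00 × (1 − 0.23) = R$3,327,502.64.
Per share: R$3,327,502.64 / 2,556,000 shares = R$1.30.

R$1.30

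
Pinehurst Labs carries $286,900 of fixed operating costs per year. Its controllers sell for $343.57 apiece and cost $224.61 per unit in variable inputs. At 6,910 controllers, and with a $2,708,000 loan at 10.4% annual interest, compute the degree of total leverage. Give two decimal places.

3.24

Contribution at this volume is 6,910 × $118.96 = $822,013.60.
EBIT = $822,013.60 − $286,900 = $535,113.60. Interest = $281,632.00.
DOL = $822,013.60 ÷ $535,113.60 = 1.5361; DFL = $535,113.60 ÷ $253,481.60 = 2.1111.
DCL = DOL × DFL = 1.5361 × 2.1111 = 3.2429.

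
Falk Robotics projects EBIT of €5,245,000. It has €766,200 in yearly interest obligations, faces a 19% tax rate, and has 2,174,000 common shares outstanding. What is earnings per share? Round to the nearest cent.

€1.67

Interest = €766,200.00, so EBT = €5,245,000 − €766,200.00 = €4,478,800.00.
After tax at 19%: net income = €4,478,800.00 × 0.81 = €3,627,828.00.
EPS = €3,627,828.00 ÷ 2,174,000 = €1.67.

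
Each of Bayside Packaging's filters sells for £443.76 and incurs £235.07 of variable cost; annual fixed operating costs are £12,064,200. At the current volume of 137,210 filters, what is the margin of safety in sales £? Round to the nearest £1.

£35,234,903

Unit CM = price − variable cost = £443.76 − £235.07 = £208.69. Break-even units = £12,064,200 ÷ £208.69 = 57,809.19; break-even revenue = 57,809.19 × £443.76 = £25,653,406.45.
Actual sales revenue = 137,210 × £443.76 = £60,888,309.60.
Margin of safety = £60,888,309.60 − £25,653,406.45 = £35,234,903.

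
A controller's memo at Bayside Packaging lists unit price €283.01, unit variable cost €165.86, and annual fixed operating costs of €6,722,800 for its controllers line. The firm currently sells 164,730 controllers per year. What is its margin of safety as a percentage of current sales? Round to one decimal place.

Contribution margin per unit = €283.01 − €165.86 = €117.15. Break-even units = €6,722,800 ÷ €117.15 = 57,386.26; break-even revenue = 57,386.26 × €283.01 = €16,240,884.58.
Current sales = 164,730 × €283.01 = €46,620,237.30.
Margin of safety = (€46,620,237.30 − €16,240,884.58) ÷ €46,620,237.30 = 65.2%.

65.2%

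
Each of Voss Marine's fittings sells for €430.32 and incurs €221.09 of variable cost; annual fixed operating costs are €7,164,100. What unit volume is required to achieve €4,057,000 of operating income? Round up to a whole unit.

Unit CM = price − variable cost = €430.32 − €221.09 = €209.23.
Need Q such that Q × €209.23 − €7,164,100 = €4,057,000, i.e. Q = €11,221,100 / €209.23 = 53,630.45 → 53,631.

53,631 fittings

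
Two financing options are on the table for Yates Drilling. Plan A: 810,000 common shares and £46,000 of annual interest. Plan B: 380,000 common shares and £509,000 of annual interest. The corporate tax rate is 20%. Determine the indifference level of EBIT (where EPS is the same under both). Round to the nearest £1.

£918,163

At indifference, (EBIT − 46,000)(1 − t)/810,000 = (EBIT − 509,000)(1 − t)/380,000.
The (1 − t) factor cancels: (EBIT − 46,000) × 380,000 = (EBIT − 509,000) × 810,000.
Solving, EBIT = (509,000·810,000 − 46,000·380,000) / (810,000 − 380,000) = 394,810,000,000 / 430,000 = 918,162.79.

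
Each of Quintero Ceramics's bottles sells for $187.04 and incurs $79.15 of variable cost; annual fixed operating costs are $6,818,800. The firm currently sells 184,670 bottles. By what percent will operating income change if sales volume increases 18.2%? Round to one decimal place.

+27.7%

At 184,670 units, contribution = 184,670 × $107.89 = $19,924,046.30.
Subtracting fixed costs: EBIT = $19,924,046.30 − $6,818,800 = $13,105,246.30.
DOL = contribution ÷ EBIT = $19,924,046.30 ÷ $13,105,246.30 = 1.5203.
So EBIT moves 1.5203 × (+18.2%) = +27.7%.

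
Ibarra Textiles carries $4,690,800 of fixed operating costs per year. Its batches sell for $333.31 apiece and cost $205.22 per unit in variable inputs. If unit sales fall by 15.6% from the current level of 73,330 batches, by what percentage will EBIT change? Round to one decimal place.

-31.2%

Contribution at this volume is 73,330 × $128.09 = $9,392,839.70.
Operating income = contribution − fixed costs = $9,392,839.70 − $4,690,800 = $4,702,039.70.
So DOL = total CM / EBIT = $9,392,839.70 / $4,702,039.70 = 1.9976.
%ΔEBIT = DOL × %ΔSales = 1.9976 × -15.6% = -31.2%.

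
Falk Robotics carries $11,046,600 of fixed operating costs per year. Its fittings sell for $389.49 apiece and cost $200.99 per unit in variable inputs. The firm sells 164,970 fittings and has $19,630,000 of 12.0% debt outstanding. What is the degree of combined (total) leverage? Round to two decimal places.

1.76

Contribution at this volume is 164,970 × $188.50 = $31,096,845.00.
Operating income = contribution − fixed costs = $31,096,845.00 − $11,046,600 = $20,050,245.00. Interest = $2,355,600.00.
DOL = $31,096,845.00 ÷ $20,050,245.00 = 1.5509; DFL = $20,050,245.00 ÷ $17,694,645.00 = 1.1331.
Combined leverage = 1.5509 × 1.1331 = 1.7573.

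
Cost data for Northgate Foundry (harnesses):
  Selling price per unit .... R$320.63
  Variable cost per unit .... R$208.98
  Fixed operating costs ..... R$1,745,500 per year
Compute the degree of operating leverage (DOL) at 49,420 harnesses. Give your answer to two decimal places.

Contribution at this volume is 49,420 × R$111.65 = R$5,517,743.00.
EBIT = R$5,517,743.00 − R$1,745,500 = R$3,772,243.00.
So DOL = total CM / EBIT = R$5,517,743.00 / R$3,772,243.00 = 1.4627.

1.46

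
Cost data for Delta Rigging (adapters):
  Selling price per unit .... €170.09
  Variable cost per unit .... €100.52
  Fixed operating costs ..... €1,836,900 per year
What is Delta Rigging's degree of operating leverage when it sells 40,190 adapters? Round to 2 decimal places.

At 40,190 units, contribution = 40,190 × €69.57 = €2,796,018.30.
Operating income = contribution − fixed costs = €2,796,018.30 − €1,836,900 = €959,118.30.
Degree of operating leverage = €2,796,018.30 / €959,118.30 = 2.9152.

2.92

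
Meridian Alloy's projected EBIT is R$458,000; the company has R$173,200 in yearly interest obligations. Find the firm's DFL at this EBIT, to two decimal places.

Interest = R$173,200.00.
DFL = EBIT ÷ (EBIT − I) = R$458,000 ÷ (R$458,000 − R$173,200.00) = R$458,000 ÷ R$284,800.00 = 1.6081.

1.61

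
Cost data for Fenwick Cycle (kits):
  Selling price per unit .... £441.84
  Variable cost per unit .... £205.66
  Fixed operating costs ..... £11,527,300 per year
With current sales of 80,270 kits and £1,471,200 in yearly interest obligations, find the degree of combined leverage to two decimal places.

Total contribution margin = 80,270 × £236.18 = £18,958,168.60.
EBIT = £18,958,168.60 − £11,527,300 = £7,430,868.60. Interest = £1,471,200.00, so EBIT − I = £5,959,668.60.
DCL = contribution ÷ (EBIT − I) = £18,958,168.60 ÷ £5,959,668.60 = 3.1811.

3.18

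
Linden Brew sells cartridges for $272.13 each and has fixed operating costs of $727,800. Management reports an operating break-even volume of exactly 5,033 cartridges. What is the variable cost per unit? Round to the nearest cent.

$127.52

Contribution per unit must be FC / Q = $727,800 / 5,033 = $144.6056.
Variable cost per unit = $272.13 − $144.6056 = $127.52.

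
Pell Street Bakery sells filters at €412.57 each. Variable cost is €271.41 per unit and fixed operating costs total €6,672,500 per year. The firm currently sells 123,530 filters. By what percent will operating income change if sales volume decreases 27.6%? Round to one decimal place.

At 123,530 units, contribution = 123,530 × €141.16 = €17,437,494.80.
Subtracting fixed costs: EBIT = €17,437,494.80 − €6,672,500 = €10,764,994.80.
Degree of operating leverage = €17,437,494.80 / €10,764,994.80 = 1.6198.
Operating income changes by 1.6198 × -27.6% = -44.7%.

-44.7%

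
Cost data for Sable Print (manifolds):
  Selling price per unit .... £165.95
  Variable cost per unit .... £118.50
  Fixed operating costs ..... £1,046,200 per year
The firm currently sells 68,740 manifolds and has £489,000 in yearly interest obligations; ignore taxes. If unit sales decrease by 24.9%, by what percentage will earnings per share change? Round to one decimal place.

-47.0%

At 68,740 units, contribution = 68,740 × £47.45 = £3,261,713.00.
EBIT = £3,261,713.00 − £1,046,200 = £2,215,513.00.
After interest of £489,000.00, pre-tax earnings = £1,726,513.00.
Degree of combined leverage = contribution ÷ (EBIT − I) = £3,261,713.00 ÷ £1,726,513.00 = 1.8892.
EPS therefore changes by 1.8892 × (-24.9%) = -47.0%.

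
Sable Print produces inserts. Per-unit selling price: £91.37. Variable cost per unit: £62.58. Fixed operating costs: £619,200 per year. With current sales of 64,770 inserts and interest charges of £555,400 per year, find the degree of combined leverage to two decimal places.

Contribution at this volume is 64,770 × £28.79 = £1,864,728.30.
Operating income = contribution − fixed costs = £1,864,728.30 − £619,200 = £1,245,528.30. Interest = £555,400.00, so EBIT − I = £690,128.30.
DCL = contribution ÷ (EBIT − I) = £1,864,728.30 ÷ £690,128.30 = 2.7020.

2.70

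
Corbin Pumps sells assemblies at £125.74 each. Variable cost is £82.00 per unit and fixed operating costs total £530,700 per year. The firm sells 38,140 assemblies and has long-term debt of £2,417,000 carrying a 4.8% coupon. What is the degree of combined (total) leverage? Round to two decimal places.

Total contribution margin = 38,140 × £43.74 = £1,668,243.60.
EBIT = £1,668,243.60 − £530,700 = £1,137,543.60. Interest = £116,016.00.
DOL = £1,668,243.60 ÷ £1,137,543.60 = 1.4665; DFL = £1,137,543.60 ÷ £1,021,527.60 = 1.1136.
Combined leverage = 1.4665 × 1.1136 = 1.6331.

1.63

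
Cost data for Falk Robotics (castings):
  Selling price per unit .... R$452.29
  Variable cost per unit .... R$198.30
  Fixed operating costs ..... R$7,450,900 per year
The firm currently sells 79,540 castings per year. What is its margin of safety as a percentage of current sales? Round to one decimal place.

63.1%

Contribution margin per unit = R$452.29 − R$198.30 = R$253.99. Break-even units = R$7,450,900 ÷ R$253.99 = 29,335.41; break-even revenue = 29,335.41 × R$452.29 = R$13,268,111.19.
Current sales = 79,540 × R$452.29 = R$35,975,146.60.
Margin of safety = (R$35,975,146.60 − R$13,268,111.19) ÷ R$35,975,146.60 = 63.1%.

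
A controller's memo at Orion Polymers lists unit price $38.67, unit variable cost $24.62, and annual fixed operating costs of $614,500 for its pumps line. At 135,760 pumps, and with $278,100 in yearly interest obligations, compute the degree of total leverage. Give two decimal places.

Contribution at this volume is 135,760 × $14.05 = $1,907,428.00.
Subtracting fixed costs: EBIT = $1,907,428.00 − $614,500 = $1,292,928.00. Interest = $278,100.00, so EBIT − I = $1,014,828.00.
Degree of total leverage = total CM / (EBIT − interest) = $1,907,428.00 / $1,014,828.00 = 1.8796.

1.88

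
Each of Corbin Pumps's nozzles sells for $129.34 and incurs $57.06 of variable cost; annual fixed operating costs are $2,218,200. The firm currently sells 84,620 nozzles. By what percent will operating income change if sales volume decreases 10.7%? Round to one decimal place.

At 84,620 units, contribution = 84,620 × $72.28 = $6,116,333.60.
Operating income = contribution − fixed costs = $6,116,333.60 − $2,218,200 = $3,898,133.60.
Degree of operating leverage = $6,116,333.60 / $3,898,133.60 = 1.5690.
So EBIT moves 1.5690 × (-10.7%) = -16.8%.

-16.8%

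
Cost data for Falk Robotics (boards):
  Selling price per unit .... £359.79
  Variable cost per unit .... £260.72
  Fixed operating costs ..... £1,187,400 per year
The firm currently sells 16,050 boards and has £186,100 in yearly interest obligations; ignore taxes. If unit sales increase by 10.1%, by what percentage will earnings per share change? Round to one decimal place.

+74.2%

Contribution at this volume is 16,050 × £99.07 = £1,590,073.50.
Operating income = contribution − fixed costs = £1,590,073.50 − £1,187,400 = £402,673.50.
After interest of £186,100.00, pre-tax earnings = £216,573.50.
DCL = total CM / (EBIT − I) = £1,590,073.50 / £216,573.50 = 7.3420.
EPS therefore changes by 7.3420 × (+10.1%) = +74.2%.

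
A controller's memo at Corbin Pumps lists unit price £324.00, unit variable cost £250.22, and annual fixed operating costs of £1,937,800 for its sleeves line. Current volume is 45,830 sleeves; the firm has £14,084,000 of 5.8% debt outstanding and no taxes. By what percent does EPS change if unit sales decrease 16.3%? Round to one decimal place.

-88.0%

Total contribution margin = 45,830 × £73.78 = £3,381,337.40.
EBIT = £3,381,337.40 − £1,937,800 = £1,443,537.40.
Interest = £816,872.00, so EBIT − I = £626,665.40.
DCL = total CM / (EBIT − I) = £3,381,337.40 / £626,665.40 = 5.3958.
EPS therefore changes by 5.3958 × (-16.3%) = -88.0%.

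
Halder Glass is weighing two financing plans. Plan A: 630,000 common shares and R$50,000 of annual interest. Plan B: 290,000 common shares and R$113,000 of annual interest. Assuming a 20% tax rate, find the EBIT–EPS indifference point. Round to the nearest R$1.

R$166,735

At indifference, (EBIT − 50,000)(1 − t)/630,000 = (EBIT − 113,000)(1 − t)/290,000.
The (1 − t) factor cancels: (EBIT − 50,000) × 290,000 = (EBIT − 113,000) × 630,000.
EBIT × (630,000 − 290,000) = 113,000 × 630,000 − 50,000 × 290,000 = 56,690,000,000, so EBIT = 56,690,000,000 ÷ 340,000 = 166,735.29.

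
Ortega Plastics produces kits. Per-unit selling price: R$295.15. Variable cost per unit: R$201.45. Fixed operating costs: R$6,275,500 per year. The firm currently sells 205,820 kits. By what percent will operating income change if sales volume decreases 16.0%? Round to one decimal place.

At 205,820 units, contribution = 205,820 × R$93.70 = R$19,285,334.00.
Subtracting fixed costs: EBIT = R$19,285,334.00 − R$6,275,500 = R$13,009,834.00.
Degree of operating leverage = R$19,285,334.00 / R$13,009,834.00 = 1.4824.
So EBIT moves 1.4824 × (-16.0%) = -23.7%.

-23.7%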